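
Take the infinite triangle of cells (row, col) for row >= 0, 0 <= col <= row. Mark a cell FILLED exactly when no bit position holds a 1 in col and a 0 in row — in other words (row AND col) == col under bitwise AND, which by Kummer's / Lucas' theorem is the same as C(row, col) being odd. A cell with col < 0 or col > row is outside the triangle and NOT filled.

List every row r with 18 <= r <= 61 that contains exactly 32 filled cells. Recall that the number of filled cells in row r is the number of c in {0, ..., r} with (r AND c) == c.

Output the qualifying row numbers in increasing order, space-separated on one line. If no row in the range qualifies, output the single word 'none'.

Row r has 2^popcount(r) filled cells, so we need popcount(r) = log2(32) = 5.
Scan r = 18..61 and keep those with exactly 5 one-bits:
r=18=10010 popcount=2 -> skip
r=19=10011 popcount=3 -> skip
r=20=10100 popcount=2 -> skip
r=21=10101 popcount=3 -> skip
r=22=10110 popcount=3 -> skip
r=23=10111 popcount=4 -> skip
r=24=11000 popcount=2 -> skip
r=25=11001 popcount=3 -> skip
r=26=11010 popcount=3 -> skip
r=27=11011 popcount=4 -> skip
r=28=11100 popcount=3 -> skip
r=29=11101 popcount=4 -> skip
r=30=11110 popcount=4 -> skip
r=31=11111 popcount=5 -> KEEP
r=32=100000 popcount=1 -> skip
r=33=100001 popcount=2 -> skip
r=34=100010 popcount=2 -> skip
r=35=100011 popcount=3 -> skip
r=36=100100 popcount=2 -> skip
r=37=100101 popcount=3 -> skip
r=38=100110 popcount=3 -> skip
r=39=100111 popcount=4 -> skip
r=40=101000 popcount=2 -> skip
r=41=101001 popcount=3 -> skip
r=42=101010 popcount=3 -> skip
r=43=101011 popcount=4 -> skip
r=44=101100 popcount=3 -> skip
r=45=101101 popcount=4 -> skip
r=46=101110 popcount=4 -> skip
r=47=101111 popcount=5 -> KEEP
r=48=110000 popcount=2 -> skip
r=49=110001 popcount=3 -> skip
r=50=110010 popcount=3 -> skip
r=51=110011 popcount=4 -> skip
r=52=110100 popcount=3 -> skip
r=53=110101 popcount=4 -> skip
r=54=110110 popcount=4 -> skip
r=55=110111 popcount=5 -> KEEP
r=56=111000 popcount=3 -> skip
r=57=111001 popcount=4 -> skip
r=58=111010 popcount=4 -> skip
r=59=111011 popcount=5 -> KEEP
r=60=111100 popcount=4 -> skip
r=61=111101 popcount=5 -> KEEP
Kept rows: 31 47 55 59 61

Answer: 31 47 55 59 61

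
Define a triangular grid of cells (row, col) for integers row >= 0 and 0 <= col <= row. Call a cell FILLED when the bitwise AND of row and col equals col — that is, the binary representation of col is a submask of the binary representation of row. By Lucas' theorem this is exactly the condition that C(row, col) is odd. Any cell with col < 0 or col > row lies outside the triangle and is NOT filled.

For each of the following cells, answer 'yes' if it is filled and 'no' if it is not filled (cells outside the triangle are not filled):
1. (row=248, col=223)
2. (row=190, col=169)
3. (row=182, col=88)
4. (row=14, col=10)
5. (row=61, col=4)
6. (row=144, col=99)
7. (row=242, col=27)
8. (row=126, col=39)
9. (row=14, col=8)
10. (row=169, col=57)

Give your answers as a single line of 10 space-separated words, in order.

Answer: no no no yes yes no no no yes no

Derivation:
(248,223): row=0b11111000, col=0b11011111, row AND col = 0b11011000 = 216; 216 != 223 -> empty
(190,169): row=0b10111110, col=0b10101001, row AND col = 0b10101000 = 168; 168 != 169 -> empty
(182,88): row=0b10110110, col=0b1011000, row AND col = 0b10000 = 16; 16 != 88 -> empty
(14,10): row=0b1110, col=0b1010, row AND col = 0b1010 = 10; 10 == 10 -> filled
(61,4): row=0b111101, col=0b100, row AND col = 0b100 = 4; 4 == 4 -> filled
(144,99): row=0b10010000, col=0b1100011, row AND col = 0b0 = 0; 0 != 99 -> empty
(242,27): row=0b11110010, col=0b11011, row AND col = 0b10010 = 18; 18 != 27 -> empty
(126,39): row=0b1111110, col=0b100111, row AND col = 0b100110 = 38; 38 != 39 -> empty
(14,8): row=0b1110, col=0b1000, row AND col = 0b1000 = 8; 8 == 8 -> filled
(169,57): row=0b10101001, col=0b111001, row AND col = 0b101001 = 41; 41 != 57 -> empty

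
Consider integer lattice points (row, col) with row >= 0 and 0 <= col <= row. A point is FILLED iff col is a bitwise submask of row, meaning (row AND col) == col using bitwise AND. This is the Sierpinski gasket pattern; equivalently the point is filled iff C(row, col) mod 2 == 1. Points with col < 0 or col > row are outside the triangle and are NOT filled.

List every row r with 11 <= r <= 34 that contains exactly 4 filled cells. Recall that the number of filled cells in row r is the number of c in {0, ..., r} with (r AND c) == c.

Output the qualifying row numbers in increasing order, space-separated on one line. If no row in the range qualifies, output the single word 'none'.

Answer: 12 17 18 20 24 33 34

Derivation:
Row r has 2^popcount(r) filled cells, so we need popcount(r) = log2(4) = 2.
Scan r = 11..34 and keep those with exactly 2 one-bits:
r=11=1011 popcount=3 -> skip
r=12=1100 popcount=2 -> KEEP
r=13=1101 popcount=3 -> skip
r=14=1110 popcount=3 -> skip
r=15=1111 popcount=4 -> skip
r=16=10000 popcount=1 -> skip
r=17=10001 popcount=2 -> KEEP
r=18=10010 popcount=2 -> KEEP
r=19=10011 popcount=3 -> skip
r=20=10100 popcount=2 -> KEEP
r=21=10101 popcount=3 -> skip
r=22=10110 popcount=3 -> skip
r=23=10111 popcount=4 -> skip
r=24=11000 popcount=2 -> KEEP
r=25=11001 popcount=3 -> skip
r=26=11010 popcount=3 -> skip
r=27=11011 popcount=4 -> skip
r=28=11100 popcount=3 -> skip
r=29=11101 popcount=4 -> skip
r=30=11110 popcount=4 -> skip
r=31=11111 popcount=5 -> skip
r=32=100000 popcount=1 -> skip
r=33=100001 popcount=2 -> KEEP
r=34=100010 popcount=2 -> KEEP
Kept rows: 12 17 18 20 24 33 34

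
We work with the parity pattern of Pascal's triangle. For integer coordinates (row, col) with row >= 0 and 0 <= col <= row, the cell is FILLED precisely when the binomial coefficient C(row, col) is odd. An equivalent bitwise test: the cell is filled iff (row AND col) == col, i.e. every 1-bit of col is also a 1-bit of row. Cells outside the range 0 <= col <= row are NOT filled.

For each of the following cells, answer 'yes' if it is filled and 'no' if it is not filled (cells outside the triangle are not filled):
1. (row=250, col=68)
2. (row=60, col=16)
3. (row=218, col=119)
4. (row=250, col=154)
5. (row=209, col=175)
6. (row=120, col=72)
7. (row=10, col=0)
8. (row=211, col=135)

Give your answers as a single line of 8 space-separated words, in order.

(250,68): row=0b11111010, col=0b1000100, row AND col = 0b1000000 = 64; 64 != 68 -> empty
(60,16): row=0b111100, col=0b10000, row AND col = 0b10000 = 16; 16 == 16 -> filled
(218,119): row=0b11011010, col=0b1110111, row AND col = 0b1010010 = 82; 82 != 119 -> empty
(250,154): row=0b11111010, col=0b10011010, row AND col = 0b10011010 = 154; 154 == 154 -> filled
(209,175): row=0b11010001, col=0b10101111, row AND col = 0b10000001 = 129; 129 != 175 -> empty
(120,72): row=0b1111000, col=0b1001000, row AND col = 0b1001000 = 72; 72 == 72 -> filled
(10,0): row=0b1010, col=0b0, row AND col = 0b0 = 0; 0 == 0 -> filled
(211,135): row=0b11010011, col=0b10000111, row AND col = 0b10000011 = 131; 131 != 135 -> empty

Answer: no yes no yes no yes yes no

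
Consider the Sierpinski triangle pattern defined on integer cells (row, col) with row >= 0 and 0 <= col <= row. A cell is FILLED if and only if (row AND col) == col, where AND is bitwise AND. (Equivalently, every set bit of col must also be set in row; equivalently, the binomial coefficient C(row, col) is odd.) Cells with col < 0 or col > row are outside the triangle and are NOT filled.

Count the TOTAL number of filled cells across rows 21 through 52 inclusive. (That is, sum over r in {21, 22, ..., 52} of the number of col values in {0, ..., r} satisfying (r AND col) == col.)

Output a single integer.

r21=10101 pc3: +8 =8
r22=10110 pc3: +8 =16
r23=10111 pc4: +16 =32
r24=11000 pc2: +4 =36
r25=11001 pc3: +8 =44
r26=11010 pc3: +8 =52
r27=11011 pc4: +16 =68
r28=11100 pc3: +8 =76
r29=11101 pc4: +16 =92
r30=11110 pc4: +16 =108
r31=11111 pc5: +32 =140
r32=100000 pc1: +2 =142
r33=100001 pc2: +4 =146
r34=100010 pc2: +4 =150
r35=100011 pc3: +8 =158
r36=100100 pc2: +4 =162
r37=100101 pc3: +8 =170
r38=100110 pc3: +8 =178
r39=100111 pc4: +16 =194
r40=101000 pc2: +4 =198
r41=101001 pc3: +8 =206
r42=101010 pc3: +8 =214
r43=101011 pc4: +16 =230
r44=101100 pc3: +8 =238
r45=101101 pc4: +16 =254
r46=101110 pc4: +16 =270
r47=101111 pc5: +32 =302
r48=110000 pc2: +4 =306
r49=110001 pc3: +8 =314
r50=110010 pc3: +8 =322
r51=110011 pc4: +16 =338
r52=110100 pc3: +8 =346

Answer: 346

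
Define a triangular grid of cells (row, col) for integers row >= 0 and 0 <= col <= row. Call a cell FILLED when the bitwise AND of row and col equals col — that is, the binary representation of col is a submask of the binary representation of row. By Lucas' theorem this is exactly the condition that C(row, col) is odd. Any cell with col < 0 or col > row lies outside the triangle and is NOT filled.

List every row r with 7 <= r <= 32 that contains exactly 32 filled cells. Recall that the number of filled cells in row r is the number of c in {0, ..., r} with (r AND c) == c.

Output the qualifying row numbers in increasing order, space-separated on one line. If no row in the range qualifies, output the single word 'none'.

Row r has 2^popcount(r) filled cells, so we need popcount(r) = log2(32) = 5.
Scan r = 7..32 and keep those with exactly 5 one-bits:
r=7=111 popcount=3 -> skip
r=8=1000 popcount=1 -> skip
r=9=1001 popcount=2 -> skip
r=10=1010 popcount=2 -> skip
r=11=1011 popcount=3 -> skip
r=12=1100 popcount=2 -> skip
r=13=1101 popcount=3 -> skip
r=14=1110 popcount=3 -> skip
r=15=1111 popcount=4 -> skip
r=16=10000 popcount=1 -> skip
r=17=10001 popcount=2 -> skip
r=18=10010 popcount=2 -> skip
r=19=10011 popcount=3 -> skip
r=20=10100 popcount=2 -> skip
r=21=10101 popcount=3 -> skip
r=22=10110 popcount=3 -> skip
r=23=10111 popcount=4 -> skip
r=24=11000 popcount=2 -> skip
r=25=11001 popcount=3 -> skip
r=26=11010 popcount=3 -> skip
r=27=11011 popcount=4 -> skip
r=28=11100 popcount=3 -> skip
r=29=11101 popcount=4 -> skip
r=30=11110 popcount=4 -> skip
r=31=11111 popcount=5 -> KEEP
r=32=100000 popcount=1 -> skip
Kept rows: 31

Answer: 31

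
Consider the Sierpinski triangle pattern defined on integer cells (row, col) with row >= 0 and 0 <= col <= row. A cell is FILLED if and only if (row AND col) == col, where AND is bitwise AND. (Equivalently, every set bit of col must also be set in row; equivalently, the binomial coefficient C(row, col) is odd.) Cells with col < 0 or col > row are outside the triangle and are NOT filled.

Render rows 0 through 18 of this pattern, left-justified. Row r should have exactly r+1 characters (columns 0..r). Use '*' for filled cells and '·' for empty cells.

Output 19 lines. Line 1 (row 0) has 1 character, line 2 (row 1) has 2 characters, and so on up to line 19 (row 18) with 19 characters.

Answer: *
**
*·*
****
*···*
**··**
*·*·*·*
********
*·······*
**······**
*·*·····*·*
****····****
*···*···*···*
**··**··**··**
*·*·*·*·*·*·*·*
****************
*···············*
**··············**
*·*·············*·*

Derivation:
r0=0: *
r1=1: **
r2=10: *·*
r3=11: ****
r4=100: *···*
r5=101: **··**
r6=110: *·*·*·*
r7=111: ********
r8=1000: *·······*
r9=1001: **······**
r10=1010: *·*·····*·*
r11=1011: ****····****
r12=1100: *···*···*···*
r13=1101: **··**··**··**
r14=1110: *·*·*·*·*·*·*·*
r15=1111: ****************
r16=10000: *···············*
r17=10001: **··············**
r18=10010: *·*·············*·*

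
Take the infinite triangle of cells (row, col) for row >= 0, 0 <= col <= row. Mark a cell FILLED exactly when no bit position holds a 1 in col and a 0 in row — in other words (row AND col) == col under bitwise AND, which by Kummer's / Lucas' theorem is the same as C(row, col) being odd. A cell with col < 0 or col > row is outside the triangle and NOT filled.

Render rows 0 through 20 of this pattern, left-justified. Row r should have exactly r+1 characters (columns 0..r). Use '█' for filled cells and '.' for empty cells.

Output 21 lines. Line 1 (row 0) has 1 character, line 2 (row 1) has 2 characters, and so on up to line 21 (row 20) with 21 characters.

Answer: █
██
█.█
████
█...█
██..██
█.█.█.█
████████
█.......█
██......██
█.█.....█.█
████....████
█...█...█...█
██..██..██..██
█.█.█.█.█.█.█.█
████████████████
█...............█
██..............██
█.█.............█.█
████............████
█...█...........█...█

Derivation:
r0=0: █
r1=1: ██
r2=10: █.█
r3=11: ████
r4=100: █...█
r5=101: ██..██
r6=110: █.█.█.█
r7=111: ████████
r8=1000: █.......█
r9=1001: ██......██
r10=1010: █.█.....█.█
r11=1011: ████....████
r12=1100: █...█...█...█
r13=1101: ██..██..██..██
r14=1110: █.█.█.█.█.█.█.█
r15=1111: ████████████████
r16=10000: █...............█
r17=10001: ██..............██
r18=10010: █.█.............█.█
r19=10011: ████............████
r20=10100: █...█...........█...█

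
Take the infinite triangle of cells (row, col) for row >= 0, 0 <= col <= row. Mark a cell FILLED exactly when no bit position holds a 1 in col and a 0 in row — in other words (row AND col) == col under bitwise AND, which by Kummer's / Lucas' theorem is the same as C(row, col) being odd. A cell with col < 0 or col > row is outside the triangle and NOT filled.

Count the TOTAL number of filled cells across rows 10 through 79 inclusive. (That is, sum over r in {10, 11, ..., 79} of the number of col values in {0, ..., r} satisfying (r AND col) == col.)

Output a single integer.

Answer: 858

Derivation:
r10=1010 pc2: +4 =4
r11=1011 pc3: +8 =12
r12=1100 pc2: +4 =16
r13=1101 pc3: +8 =24
r14=1110 pc3: +8 =32
r15=1111 pc4: +16 =48
r16=10000 pc1: +2 =50
r17=10001 pc2: +4 =54
r18=10010 pc2: +4 =58
r19=10011 pc3: +8 =66
r20=10100 pc2: +4 =70
r21=10101 pc3: +8 =78
r22=10110 pc3: +8 =86
r23=10111 pc4: +16 =102
r24=11000 pc2: +4 =106
r25=11001 pc3: +8 =114
r26=11010 pc3: +8 =122
r27=11011 pc4: +16 =138
r28=11100 pc3: +8 =146
r29=11101 pc4: +16 =162
r30=11110 pc4: +16 =178
r31=11111 pc5: +32 =210
r32=100000 pc1: +2 =212
r33=100001 pc2: +4 =216
r34=100010 pc2: +4 =220
r35=100011 pc3: +8 =228
r36=100100 pc2: +4 =232
r37=100101 pc3: +8 =240
r38=100110 pc3: +8 =248
r39=100111 pc4: +16 =264
r40=101000 pc2: +4 =268
r41=101001 pc3: +8 =276
r42=101010 pc3: +8 =284
r43=101011 pc4: +16 =300
r44=101100 pc3: +8 =308
r45=101101 pc4: +16 =324
r46=101110 pc4: +16 =340
r47=101111 pc5: +32 =372
r48=110000 pc2: +4 =376
r49=110001 pc3: +8 =384
r50=110010 pc3: +8 =392
r51=110011 pc4: +16 =408
r52=110100 pc3: +8 =416
r53=110101 pc4: +16 =432
r54=110110 pc4: +16 =448
r55=110111 pc5: +32 =480
r56=111000 pc3: +8 =488
r57=111001 pc4: +16 =504
r58=111010 pc4: +16 =520
r59=111011 pc5: +32 =552
r60=111100 pc4: +16 =568
r61=111101 pc5: +32 =600
r62=111110 pc5: +32 =632
r63=111111 pc6: +64 =696
r64=1000000 pc1: +2 =698
r65=1000001 pc2: +4 =702
r66=1000010 pc2: +4 =706
r67=1000011 pc3: +8 =714
r68=1000100 pc2: +4 =718
r69=1000101 pc3: +8 =726
r70=1000110 pc3: +8 =734
r71=1000111 pc4: +16 =750
r72=1001000 pc2: +4 =754
r73=1001001 pc3: +8 =762
r74=1001010 pc3: +8 =770
r75=1001011 pc4: +16 =786
r76=1001100 pc3: +8 =794
r77=1001101 pc4: +16 =810
r78=1001110 pc4: +16 =826
r79=1001111 pc5: +32 =858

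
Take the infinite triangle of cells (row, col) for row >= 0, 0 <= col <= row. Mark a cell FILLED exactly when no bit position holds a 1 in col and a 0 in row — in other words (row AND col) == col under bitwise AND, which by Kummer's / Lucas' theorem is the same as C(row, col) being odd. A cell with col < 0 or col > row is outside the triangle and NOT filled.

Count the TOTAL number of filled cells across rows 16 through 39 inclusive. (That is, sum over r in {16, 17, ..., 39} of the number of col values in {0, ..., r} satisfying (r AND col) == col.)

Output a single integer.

Answer: 216

Derivation:
r16=10000 pc1: +2 =2
r17=10001 pc2: +4 =6
r18=10010 pc2: +4 =10
r19=10011 pc3: +8 =18
r20=10100 pc2: +4 =22
r21=10101 pc3: +8 =30
r22=10110 pc3: +8 =38
r23=10111 pc4: +16 =54
r24=11000 pc2: +4 =58
r25=11001 pc3: +8 =66
r26=11010 pc3: +8 =74
r27=11011 pc4: +16 =90
r28=11100 pc3: +8 =98
r29=11101 pc4: +16 =114
r30=11110 pc4: +16 =130
r31=11111 pc5: +32 =162
r32=100000 pc1: +2 =164
r33=100001 pc2: +4 =168
r34=100010 pc2: +4 =172
r35=100011 pc3: +8 =180
r36=100100 pc2: +4 =184
r37=100101 pc3: +8 =192
r38=100110 pc3: +8 =200
r39=100111 pc4: +16 =216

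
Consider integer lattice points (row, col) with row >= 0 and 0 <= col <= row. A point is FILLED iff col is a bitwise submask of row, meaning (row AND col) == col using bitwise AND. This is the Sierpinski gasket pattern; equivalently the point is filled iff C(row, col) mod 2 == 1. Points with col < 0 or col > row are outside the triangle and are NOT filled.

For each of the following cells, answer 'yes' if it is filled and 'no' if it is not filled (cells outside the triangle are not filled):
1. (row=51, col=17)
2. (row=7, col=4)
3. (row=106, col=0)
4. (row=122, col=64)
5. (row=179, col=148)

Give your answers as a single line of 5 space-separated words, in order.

(51,17): row=0b110011, col=0b10001, row AND col = 0b10001 = 17; 17 == 17 -> filled
(7,4): row=0b111, col=0b100, row AND col = 0b100 = 4; 4 == 4 -> filled
(106,0): row=0b1101010, col=0b0, row AND col = 0b0 = 0; 0 == 0 -> filled
(122,64): row=0b1111010, col=0b1000000, row AND col = 0b1000000 = 64; 64 == 64 -> filled
(179,148): row=0b10110011, col=0b10010100, row AND col = 0b10010000 = 144; 144 != 148 -> empty

Answer: yes yes yes yes no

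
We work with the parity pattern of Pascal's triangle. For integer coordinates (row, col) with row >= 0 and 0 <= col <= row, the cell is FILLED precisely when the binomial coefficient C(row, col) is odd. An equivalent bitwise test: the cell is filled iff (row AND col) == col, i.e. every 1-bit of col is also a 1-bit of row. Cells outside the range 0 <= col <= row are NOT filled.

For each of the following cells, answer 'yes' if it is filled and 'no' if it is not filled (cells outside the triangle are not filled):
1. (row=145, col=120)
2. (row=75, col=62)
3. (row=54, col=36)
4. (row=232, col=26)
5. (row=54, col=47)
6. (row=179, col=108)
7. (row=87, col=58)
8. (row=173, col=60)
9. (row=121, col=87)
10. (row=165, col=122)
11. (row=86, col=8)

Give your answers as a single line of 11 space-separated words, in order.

Answer: no no yes no no no no no no no no

Derivation:
(145,120): row=0b10010001, col=0b1111000, row AND col = 0b10000 = 16; 16 != 120 -> empty
(75,62): row=0b1001011, col=0b111110, row AND col = 0b1010 = 10; 10 != 62 -> empty
(54,36): row=0b110110, col=0b100100, row AND col = 0b100100 = 36; 36 == 36 -> filled
(232,26): row=0b11101000, col=0b11010, row AND col = 0b1000 = 8; 8 != 26 -> empty
(54,47): row=0b110110, col=0b101111, row AND col = 0b100110 = 38; 38 != 47 -> empty
(179,108): row=0b10110011, col=0b1101100, row AND col = 0b100000 = 32; 32 != 108 -> empty
(87,58): row=0b1010111, col=0b111010, row AND col = 0b10010 = 18; 18 != 58 -> empty
(173,60): row=0b10101101, col=0b111100, row AND col = 0b101100 = 44; 44 != 60 -> empty
(121,87): row=0b1111001, col=0b1010111, row AND col = 0b1010001 = 81; 81 != 87 -> empty
(165,122): row=0b10100101, col=0b1111010, row AND col = 0b100000 = 32; 32 != 122 -> empty
(86,8): row=0b1010110, col=0b1000, row AND col = 0b0 = 0; 0 != 8 -> empty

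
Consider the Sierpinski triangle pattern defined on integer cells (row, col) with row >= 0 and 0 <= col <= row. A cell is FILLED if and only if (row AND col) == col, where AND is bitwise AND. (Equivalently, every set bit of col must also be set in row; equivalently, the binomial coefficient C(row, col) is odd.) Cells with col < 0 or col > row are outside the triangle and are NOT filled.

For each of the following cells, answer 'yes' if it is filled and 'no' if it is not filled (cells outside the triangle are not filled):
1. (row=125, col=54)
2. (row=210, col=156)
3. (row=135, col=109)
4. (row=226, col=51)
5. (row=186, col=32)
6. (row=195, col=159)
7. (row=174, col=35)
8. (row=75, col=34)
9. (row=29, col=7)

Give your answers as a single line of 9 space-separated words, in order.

(125,54): row=0b1111101, col=0b110110, row AND col = 0b110100 = 52; 52 != 54 -> empty
(210,156): row=0b11010010, col=0b10011100, row AND col = 0b10010000 = 144; 144 != 156 -> empty
(135,109): row=0b10000111, col=0b1101101, row AND col = 0b101 = 5; 5 != 109 -> empty
(226,51): row=0b11100010, col=0b110011, row AND col = 0b100010 = 34; 34 != 51 -> empty
(186,32): row=0b10111010, col=0b100000, row AND col = 0b100000 = 32; 32 == 32 -> filled
(195,159): row=0b11000011, col=0b10011111, row AND col = 0b10000011 = 131; 131 != 159 -> empty
(174,35): row=0b10101110, col=0b100011, row AND col = 0b100010 = 34; 34 != 35 -> empty
(75,34): row=0b1001011, col=0b100010, row AND col = 0b10 = 2; 2 != 34 -> empty
(29,7): row=0b11101, col=0b111, row AND col = 0b101 = 5; 5 != 7 -> empty

Answer: no no no no yes no no no no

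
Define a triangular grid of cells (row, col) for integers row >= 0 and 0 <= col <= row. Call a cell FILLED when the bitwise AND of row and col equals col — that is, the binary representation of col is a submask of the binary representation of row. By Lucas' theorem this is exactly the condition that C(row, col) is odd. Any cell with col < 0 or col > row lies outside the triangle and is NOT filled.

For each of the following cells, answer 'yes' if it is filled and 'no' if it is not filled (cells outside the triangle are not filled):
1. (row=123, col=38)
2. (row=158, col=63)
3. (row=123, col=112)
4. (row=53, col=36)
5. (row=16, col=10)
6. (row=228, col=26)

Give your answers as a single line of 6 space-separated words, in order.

(123,38): row=0b1111011, col=0b100110, row AND col = 0b100010 = 34; 34 != 38 -> empty
(158,63): row=0b10011110, col=0b111111, row AND col = 0b11110 = 30; 30 != 63 -> empty
(123,112): row=0b1111011, col=0b1110000, row AND col = 0b1110000 = 112; 112 == 112 -> filled
(53,36): row=0b110101, col=0b100100, row AND col = 0b100100 = 36; 36 == 36 -> filled
(16,10): row=0b10000, col=0b1010, row AND col = 0b0 = 0; 0 != 10 -> empty
(228,26): row=0b11100100, col=0b11010, row AND col = 0b0 = 0; 0 != 26 -> empty

Answer: no no yes yes no no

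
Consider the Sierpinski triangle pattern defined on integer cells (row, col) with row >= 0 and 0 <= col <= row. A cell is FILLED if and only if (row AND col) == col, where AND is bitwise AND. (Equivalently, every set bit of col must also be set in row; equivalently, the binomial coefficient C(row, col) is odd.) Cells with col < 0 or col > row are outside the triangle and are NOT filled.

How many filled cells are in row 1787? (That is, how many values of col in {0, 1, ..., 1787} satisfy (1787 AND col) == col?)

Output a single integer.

Answer: 512

Derivation:
1787 in binary = 11011111011
popcount(1787) = number of 1-bits in 11011111011 = 9
A col c satisfies (1787 AND c) == c iff every set bit of c is also set in 1787; each of the 9 set bits of 1787 can independently be on or off in c.
count = 2^9 = 512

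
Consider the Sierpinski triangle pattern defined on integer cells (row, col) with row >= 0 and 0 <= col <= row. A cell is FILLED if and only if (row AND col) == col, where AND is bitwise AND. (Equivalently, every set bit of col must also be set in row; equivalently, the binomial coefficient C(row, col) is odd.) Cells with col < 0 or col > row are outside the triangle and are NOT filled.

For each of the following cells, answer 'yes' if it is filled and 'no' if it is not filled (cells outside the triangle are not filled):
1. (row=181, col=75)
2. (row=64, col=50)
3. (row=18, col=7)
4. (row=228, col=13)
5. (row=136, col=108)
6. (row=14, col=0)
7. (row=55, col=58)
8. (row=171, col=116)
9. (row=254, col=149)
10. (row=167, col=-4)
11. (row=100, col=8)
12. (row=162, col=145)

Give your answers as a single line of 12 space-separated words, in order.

Answer: no no no no no yes no no no no no no

Derivation:
(181,75): row=0b10110101, col=0b1001011, row AND col = 0b1 = 1; 1 != 75 -> empty
(64,50): row=0b1000000, col=0b110010, row AND col = 0b0 = 0; 0 != 50 -> empty
(18,7): row=0b10010, col=0b111, row AND col = 0b10 = 2; 2 != 7 -> empty
(228,13): row=0b11100100, col=0b1101, row AND col = 0b100 = 4; 4 != 13 -> empty
(136,108): row=0b10001000, col=0b1101100, row AND col = 0b1000 = 8; 8 != 108 -> empty
(14,0): row=0b1110, col=0b0, row AND col = 0b0 = 0; 0 == 0 -> filled
(55,58): col outside [0, 55] -> not filled
(171,116): row=0b10101011, col=0b1110100, row AND col = 0b100000 = 32; 32 != 116 -> empty
(254,149): row=0b11111110, col=0b10010101, row AND col = 0b10010100 = 148; 148 != 149 -> empty
(167,-4): col outside [0, 167] -> not filled
(100,8): row=0b1100100, col=0b1000, row AND col = 0b0 = 0; 0 != 8 -> empty
(162,145): row=0b10100010, col=0b10010001, row AND col = 0b10000000 = 128; 128 != 145 -> empty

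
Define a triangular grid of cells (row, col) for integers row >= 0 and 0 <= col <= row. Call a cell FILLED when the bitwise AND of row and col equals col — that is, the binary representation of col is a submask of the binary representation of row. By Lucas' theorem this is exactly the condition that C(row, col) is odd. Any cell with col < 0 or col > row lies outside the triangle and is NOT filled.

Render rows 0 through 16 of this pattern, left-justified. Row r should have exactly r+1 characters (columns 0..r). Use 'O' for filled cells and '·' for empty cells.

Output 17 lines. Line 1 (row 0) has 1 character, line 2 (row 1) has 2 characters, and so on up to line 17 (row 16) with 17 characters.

Answer: O
OO
O·O
OOOO
O···O
OO··OO
O·O·O·O
OOOOOOOO
O·······O
OO······OO
O·O·····O·O
OOOO····OOOO
O···O···O···O
OO··OO··OO··OO
O·O·O·O·O·O·O·O
OOOOOOOOOOOOOOOO
O···············O

Derivation:
r0=0: O
r1=1: OO
r2=10: O·O
r3=11: OOOO
r4=100: O···O
r5=101: OO··OO
r6=110: O·O·O·O
r7=111: OOOOOOOO
r8=1000: O·······O
r9=1001: OO······OO
r10=1010: O·O·····O·O
r11=1011: OOOO····OOOO
r12=1100: O···O···O···O
r13=1101: OO··OO··OO··OO
r14=1110: O·O·O·O·O·O·O·O
r15=1111: OOOOOOOOOOOOOOOO
r16=10000: O···············O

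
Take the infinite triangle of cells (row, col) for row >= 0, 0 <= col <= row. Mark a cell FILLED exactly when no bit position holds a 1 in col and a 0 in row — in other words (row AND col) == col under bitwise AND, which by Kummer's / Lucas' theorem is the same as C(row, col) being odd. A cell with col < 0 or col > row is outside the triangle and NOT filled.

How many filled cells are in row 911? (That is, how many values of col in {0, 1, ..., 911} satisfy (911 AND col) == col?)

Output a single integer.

911 in binary = 1110001111
popcount(911) = number of 1-bits in 1110001111 = 7
A col c satisfies (911 AND c) == c iff every set bit of c is also set in 911; each of the 7 set bits of 911 can independently be on or off in c.
count = 2^7 = 128

Answer: 128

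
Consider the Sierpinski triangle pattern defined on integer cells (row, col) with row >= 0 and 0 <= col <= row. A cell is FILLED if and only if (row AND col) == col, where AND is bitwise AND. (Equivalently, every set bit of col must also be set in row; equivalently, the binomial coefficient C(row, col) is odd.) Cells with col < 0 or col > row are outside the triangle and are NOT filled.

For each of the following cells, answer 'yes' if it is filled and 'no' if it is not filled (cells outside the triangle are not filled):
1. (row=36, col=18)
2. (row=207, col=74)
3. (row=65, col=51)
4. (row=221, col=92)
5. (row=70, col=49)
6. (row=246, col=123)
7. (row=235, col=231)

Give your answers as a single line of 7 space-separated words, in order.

(36,18): row=0b100100, col=0b10010, row AND col = 0b0 = 0; 0 != 18 -> empty
(207,74): row=0b11001111, col=0b1001010, row AND col = 0b1001010 = 74; 74 == 74 -> filled
(65,51): row=0b1000001, col=0b110011, row AND col = 0b1 = 1; 1 != 51 -> empty
(221,92): row=0b11011101, col=0b1011100, row AND col = 0b1011100 = 92; 92 == 92 -> filled
(70,49): row=0b1000110, col=0b110001, row AND col = 0b0 = 0; 0 != 49 -> empty
(246,123): row=0b11110110, col=0b1111011, row AND col = 0b1110010 = 114; 114 != 123 -> empty
(235,231): row=0b11101011, col=0b11100111, row AND col = 0b11100011 = 227; 227 != 231 -> empty

Answer: no yes no yes no no no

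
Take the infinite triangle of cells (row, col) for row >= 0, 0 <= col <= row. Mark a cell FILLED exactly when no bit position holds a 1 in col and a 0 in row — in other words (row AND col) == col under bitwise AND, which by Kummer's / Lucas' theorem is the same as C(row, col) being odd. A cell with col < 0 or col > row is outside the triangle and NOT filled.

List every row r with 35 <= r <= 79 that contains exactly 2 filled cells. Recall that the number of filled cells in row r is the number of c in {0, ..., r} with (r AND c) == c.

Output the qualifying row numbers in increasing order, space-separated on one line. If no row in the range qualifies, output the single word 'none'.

Answer: 64

Derivation:
Row r has 2^popcount(r) filled cells, so we need popcount(r) = log2(2) = 1.
Scan r = 35..79 and keep those with exactly 1 one-bits:
r=35=100011 popcount=3 -> skip
r=36=100100 popcount=2 -> skip
r=37=100101 popcount=3 -> skip
r=38=100110 popcount=3 -> skip
r=39=100111 popcount=4 -> skip
r=40=101000 popcount=2 -> skip
r=41=101001 popcount=3 -> skip
r=42=101010 popcount=3 -> skip
r=43=101011 popcount=4 -> skip
r=44=101100 popcount=3 -> skip
r=45=101101 popcount=4 -> skip
r=46=101110 popcount=4 -> skip
r=47=101111 popcount=5 -> skip
r=48=110000 popcount=2 -> skip
r=49=110001 popcount=3 -> skip
r=50=110010 popcount=3 -> skip
r=51=110011 popcount=4 -> skip
r=52=110100 popcount=3 -> skip
r=53=110101 popcount=4 -> skip
r=54=110110 popcount=4 -> skip
r=55=110111 popcount=5 -> skip
r=56=111000 popcount=3 -> skip
r=57=111001 popcount=4 -> skip
r=58=111010 popcount=4 -> skip
r=59=111011 popcount=5 -> skip
r=60=111100 popcount=4 -> skip
r=61=111101 popcount=5 -> skip
r=62=111110 popcount=5 -> skip
r=63=111111 popcount=6 -> skip
r=64=1000000 popcount=1 -> KEEP
r=65=1000001 popcount=2 -> skip
r=66=1000010 popcount=2 -> skip
r=67=1000011 popcount=3 -> skip
r=68=1000100 popcount=2 -> skip
r=69=1000101 popcount=3 -> skip
r=70=1000110 popcount=3 -> skip
r=71=1000111 popcount=4 -> skip
r=72=1001000 popcount=2 -> skip
r=73=1001001 popcount=3 -> skip
r=74=1001010 popcount=3 -> skip
r=75=1001011 popcount=4 -> skip
r=76=1001100 popcount=3 -> skip
r=77=1001101 popcount=4 -> skip
r=78=1001110 popcount=4 -> skip
r=79=1001111 popcount=5 -> skip
Kept rows: 64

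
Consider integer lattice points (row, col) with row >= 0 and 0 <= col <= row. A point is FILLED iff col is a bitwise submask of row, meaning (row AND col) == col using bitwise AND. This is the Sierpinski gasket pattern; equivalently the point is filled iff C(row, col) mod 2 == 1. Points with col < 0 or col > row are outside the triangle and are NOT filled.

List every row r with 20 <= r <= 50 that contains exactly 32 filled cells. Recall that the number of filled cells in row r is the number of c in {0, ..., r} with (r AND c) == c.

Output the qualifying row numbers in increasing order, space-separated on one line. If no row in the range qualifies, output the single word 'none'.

Answer: 31 47

Derivation:
Row r has 2^popcount(r) filled cells, so we need popcount(r) = log2(32) = 5.
Scan r = 20..50 and keep those with exactly 5 one-bits:
r=20=10100 popcount=2 -> skip
r=21=10101 popcount=3 -> skip
r=22=10110 popcount=3 -> skip
r=23=10111 popcount=4 -> skip
r=24=11000 popcount=2 -> skip
r=25=11001 popcount=3 -> skip
r=26=11010 popcount=3 -> skip
r=27=11011 popcount=4 -> skip
r=28=11100 popcount=3 -> skip
r=29=11101 popcount=4 -> skip
r=30=11110 popcount=4 -> skip
r=31=11111 popcount=5 -> KEEP
r=32=100000 popcount=1 -> skip
r=33=100001 popcount=2 -> skip
r=34=100010 popcount=2 -> skip
r=35=100011 popcount=3 -> skip
r=36=100100 popcount=2 -> skip
r=37=100101 popcount=3 -> skip
r=38=100110 popcount=3 -> skip
r=39=100111 popcount=4 -> skip
r=40=101000 popcount=2 -> skip
r=41=101001 popcount=3 -> skip
r=42=101010 popcount=3 -> skip
r=43=101011 popcount=4 -> skip
r=44=101100 popcount=3 -> skip
r=45=101101 popcount=4 -> skip
r=46=101110 popcount=4 -> skip
r=47=101111 popcount=5 -> KEEP
r=48=110000 popcount=2 -> skip
r=49=110001 popcount=3 -> skip
r=50=110010 popcount=3 -> skip
Kept rows: 31 47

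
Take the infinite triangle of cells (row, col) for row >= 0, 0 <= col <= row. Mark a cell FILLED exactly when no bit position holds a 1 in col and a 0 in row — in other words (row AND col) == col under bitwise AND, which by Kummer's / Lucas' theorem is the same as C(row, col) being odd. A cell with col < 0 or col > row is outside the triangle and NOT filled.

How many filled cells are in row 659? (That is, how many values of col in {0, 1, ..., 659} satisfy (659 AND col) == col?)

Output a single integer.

Answer: 32

Derivation:
659 in binary = 1010010011
popcount(659) = number of 1-bits in 1010010011 = 5
A col c satisfies (659 AND c) == c iff every set bit of c is also set in 659; each of the 5 set bits of 659 can independently be on or off in c.
count = 2^5 = 32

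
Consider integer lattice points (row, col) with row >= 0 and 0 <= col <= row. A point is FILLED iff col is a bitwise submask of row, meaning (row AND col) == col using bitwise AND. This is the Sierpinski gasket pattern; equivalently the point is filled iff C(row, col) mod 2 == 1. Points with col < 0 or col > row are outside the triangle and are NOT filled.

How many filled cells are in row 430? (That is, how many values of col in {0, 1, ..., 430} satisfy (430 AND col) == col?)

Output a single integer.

Answer: 64

Derivation:
430 in binary = 110101110
popcount(430) = number of 1-bits in 110101110 = 6
A col c satisfies (430 AND c) == c iff every set bit of c is also set in 430; each of the 6 set bits of 430 can independently be on or off in c.
count = 2^6 = 64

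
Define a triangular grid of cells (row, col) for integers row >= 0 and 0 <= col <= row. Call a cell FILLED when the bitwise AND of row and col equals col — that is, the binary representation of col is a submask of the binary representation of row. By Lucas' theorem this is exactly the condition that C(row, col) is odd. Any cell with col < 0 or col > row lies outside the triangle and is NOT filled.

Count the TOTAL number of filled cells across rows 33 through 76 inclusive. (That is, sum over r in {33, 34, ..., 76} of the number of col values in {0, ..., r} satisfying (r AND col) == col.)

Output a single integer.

Answer: 582

Derivation:
r33=100001 pc2: +4 =4
r34=100010 pc2: +4 =8
r35=100011 pc3: +8 =16
r36=100100 pc2: +4 =20
r37=100101 pc3: +8 =28
r38=100110 pc3: +8 =36
r39=100111 pc4: +16 =52
r40=101000 pc2: +4 =56
r41=101001 pc3: +8 =64
r42=101010 pc3: +8 =72
r43=101011 pc4: +16 =88
r44=101100 pc3: +8 =96
r45=101101 pc4: +16 =112
r46=101110 pc4: +16 =128
r47=101111 pc5: +32 =160
r48=110000 pc2: +4 =164
r49=110001 pc3: +8 =172
r50=110010 pc3: +8 =180
r51=110011 pc4: +16 =196
r52=110100 pc3: +8 =204
r53=110101 pc4: +16 =220
r54=110110 pc4: +16 =236
r55=110111 pc5: +32 =268
r56=111000 pc3: +8 =276
r57=111001 pc4: +16 =292
r58=111010 pc4: +16 =308
r59=111011 pc5: +32 =340
r60=111100 pc4: +16 =356
r61=111101 pc5: +32 =388
r62=111110 pc5: +32 =420
r63=111111 pc6: +64 =484
r64=1000000 pc1: +2 =486
r65=1000001 pc2: +4 =490
r66=1000010 pc2: +4 =494
r67=1000011 pc3: +8 =502
r68=1000100 pc2: +4 =506
r69=1000101 pc3: +8 =514
r70=1000110 pc3: +8 =522
r71=1000111 pc4: +16 =538
r72=1001000 pc2: +4 =542
r73=1001001 pc3: +8 =550
r74=1001010 pc3: +8 =558
r75=1001011 pc4: +16 =574
r76=1001100 pc3: +8 =582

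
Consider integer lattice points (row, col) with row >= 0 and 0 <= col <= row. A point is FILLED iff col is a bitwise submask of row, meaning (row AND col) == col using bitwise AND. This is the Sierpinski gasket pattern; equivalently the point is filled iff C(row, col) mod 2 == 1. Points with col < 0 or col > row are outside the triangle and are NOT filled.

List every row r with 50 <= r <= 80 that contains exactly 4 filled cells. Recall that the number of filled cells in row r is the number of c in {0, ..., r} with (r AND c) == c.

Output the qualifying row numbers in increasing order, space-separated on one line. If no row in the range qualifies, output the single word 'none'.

Answer: 65 66 68 72 80

Derivation:
Row r has 2^popcount(r) filled cells, so we need popcount(r) = log2(4) = 2.
Scan r = 50..80 and keep those with exactly 2 one-bits:
r=50=110010 popcount=3 -> skip
r=51=110011 popcount=4 -> skip
r=52=110100 popcount=3 -> skip
r=53=110101 popcount=4 -> skip
r=54=110110 popcount=4 -> skip
r=55=110111 popcount=5 -> skip
r=56=111000 popcount=3 -> skip
r=57=111001 popcount=4 -> skip
r=58=111010 popcount=4 -> skip
r=59=111011 popcount=5 -> skip
r=60=111100 popcount=4 -> skip
r=61=111101 popcount=5 -> skip
r=62=111110 popcount=5 -> skip
r=63=111111 popcount=6 -> skip
r=64=1000000 popcount=1 -> skip
r=65=1000001 popcount=2 -> KEEP
r=66=1000010 popcount=2 -> KEEP
r=67=1000011 popcount=3 -> skip
r=68=1000100 popcount=2 -> KEEP
r=69=1000101 popcount=3 -> skip
r=70=1000110 popcount=3 -> skip
r=71=1000111 popcount=4 -> skip
r=72=1001000 popcount=2 -> KEEP
r=73=1001001 popcount=3 -> skip
r=74=1001010 popcount=3 -> skip
r=75=1001011 popcount=4 -> skip
r=76=1001100 popcount=3 -> skip
r=77=1001101 popcount=4 -> skip
r=78=1001110 popcount=4 -> skip
r=79=1001111 popcount=5 -> skip
r=80=1010000 popcount=2 -> KEEP
Kept rows: 65 66 68 72 80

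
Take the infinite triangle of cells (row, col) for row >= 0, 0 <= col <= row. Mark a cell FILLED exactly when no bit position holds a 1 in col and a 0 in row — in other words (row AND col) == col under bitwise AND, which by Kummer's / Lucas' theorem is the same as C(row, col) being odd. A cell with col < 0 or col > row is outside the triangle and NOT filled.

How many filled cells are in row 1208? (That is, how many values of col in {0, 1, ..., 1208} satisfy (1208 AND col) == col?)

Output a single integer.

Answer: 32

Derivation:
1208 in binary = 10010111000
popcount(1208) = number of 1-bits in 10010111000 = 5
A col c satisfies (1208 AND c) == c iff every set bit of c is also set in 1208; each of the 5 set bits of 1208 can independently be on or off in c.
count = 2^5 = 32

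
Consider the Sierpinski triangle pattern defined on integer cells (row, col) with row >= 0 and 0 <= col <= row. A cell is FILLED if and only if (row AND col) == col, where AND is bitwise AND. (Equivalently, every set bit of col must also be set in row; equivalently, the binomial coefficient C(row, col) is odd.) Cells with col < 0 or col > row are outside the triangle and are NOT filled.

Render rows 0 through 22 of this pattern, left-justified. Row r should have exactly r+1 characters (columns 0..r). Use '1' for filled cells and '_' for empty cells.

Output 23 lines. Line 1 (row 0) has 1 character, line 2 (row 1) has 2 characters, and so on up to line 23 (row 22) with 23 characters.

Answer: 1
11
1_1
1111
1___1
11__11
1_1_1_1
11111111
1_______1
11______11
1_1_____1_1
1111____1111
1___1___1___1
11__11__11__11
1_1_1_1_1_1_1_1
1111111111111111
1_______________1
11______________11
1_1_____________1_1
1111____________1111
1___1___________1___1
11__11__________11__11
1_1_1_1_________1_1_1_1

Derivation:
r0=0: 1
r1=1: 11
r2=10: 1_1
r3=11: 1111
r4=100: 1___1
r5=101: 11__11
r6=110: 1_1_1_1
r7=111: 11111111
r8=1000: 1_______1
r9=1001: 11______11
r10=1010: 1_1_____1_1
r11=1011: 1111____1111
r12=1100: 1___1___1___1
r13=1101: 11__11__11__11
r14=1110: 1_1_1_1_1_1_1_1
r15=1111: 1111111111111111
r16=10000: 1_______________1
r17=10001: 11______________11
r18=10010: 1_1_____________1_1
r19=10011: 1111____________1111
r20=10100: 1___1___________1___1
r21=10101: 11__11__________11__11
r22=10110: 1_1_1_1_________1_1_1_1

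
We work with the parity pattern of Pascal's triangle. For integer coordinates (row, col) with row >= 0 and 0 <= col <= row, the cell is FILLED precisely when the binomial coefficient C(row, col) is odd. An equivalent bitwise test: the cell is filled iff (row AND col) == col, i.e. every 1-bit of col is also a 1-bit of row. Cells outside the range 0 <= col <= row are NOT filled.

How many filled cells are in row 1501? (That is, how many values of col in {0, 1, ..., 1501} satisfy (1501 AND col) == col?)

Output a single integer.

Answer: 256

Derivation:
1501 in binary = 10111011101
popcount(1501) = number of 1-bits in 10111011101 = 8
A col c satisfies (1501 AND c) == c iff every set bit of c is also set in 1501; each of the 8 set bits of 1501 can independently be on or off in c.
count = 2^8 = 256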